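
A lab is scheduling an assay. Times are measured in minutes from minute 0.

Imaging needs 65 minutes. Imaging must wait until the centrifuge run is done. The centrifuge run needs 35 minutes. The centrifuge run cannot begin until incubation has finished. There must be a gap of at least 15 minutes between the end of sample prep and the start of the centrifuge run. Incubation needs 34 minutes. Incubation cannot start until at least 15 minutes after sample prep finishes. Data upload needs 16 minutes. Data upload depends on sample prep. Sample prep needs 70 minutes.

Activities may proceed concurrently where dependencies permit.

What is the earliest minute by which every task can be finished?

219

Sample prep has no prerequisites, so it starts at minute 0 and finishes at minute 70.
Data upload cannot begin until sample prep (finishes minute 70). It runs from minute 70 to 70 + 16 = minute 86.
Incubation waits on sample prep (finishes minute 70, plus 15-minute gap → minute 85), so it starts at minute 85 and finishes at 85 + 34 = minute 119.
The centrifuge run cannot start until incubation (finishes minute 119); sample prep (finishes minute 70, plus 15-minute gap → minute 85). The controlling bound is minute 119, so the centrifuge run finishes at 119 + 35 = minute 154.
Imaging waits on the centrifuge run (finishes minute 154), so it starts at minute 154 and finishes at 154 + 65 = minute 219.
All tasks are finished once the last one completes. Finish times: Sample prep at 70, Incubation at 119, The centrifuge run at 154, Imaging at 219, Data upload at 86. The latest is minute 219.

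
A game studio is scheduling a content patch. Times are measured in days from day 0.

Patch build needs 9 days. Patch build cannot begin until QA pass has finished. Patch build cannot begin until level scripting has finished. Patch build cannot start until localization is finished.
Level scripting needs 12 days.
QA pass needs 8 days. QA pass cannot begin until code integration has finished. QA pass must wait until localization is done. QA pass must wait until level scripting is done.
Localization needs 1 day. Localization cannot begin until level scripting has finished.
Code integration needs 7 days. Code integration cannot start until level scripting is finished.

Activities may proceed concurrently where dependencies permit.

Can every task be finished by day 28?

No

Level scripting can start immediately at day 0; it finishes at day 12.
Localization cannot begin until level scripting (finishes day 12). It runs from day 12 to 12 + 1 = day 13.
Code integration cannot begin until level scripting (finishes day 12). It runs from day 12 to 12 + 7 = day 19.
For QA pass: code integration (finishes day 19); localization (finishes day 13); level scripting (finishes day 12). Taking the maximum gives a start of day 19, and it finishes at 19 + 8 = day 27.
Patch build cannot start until QA pass (finishes day 27); level scripting (finishes day 12); localization (finishes day 13). The controlling bound is day 27, so patch build finishes at 27 + 9 = day 36.
The earliest everything can be done is day 36, which is after the deadline of 28, so it is not possible.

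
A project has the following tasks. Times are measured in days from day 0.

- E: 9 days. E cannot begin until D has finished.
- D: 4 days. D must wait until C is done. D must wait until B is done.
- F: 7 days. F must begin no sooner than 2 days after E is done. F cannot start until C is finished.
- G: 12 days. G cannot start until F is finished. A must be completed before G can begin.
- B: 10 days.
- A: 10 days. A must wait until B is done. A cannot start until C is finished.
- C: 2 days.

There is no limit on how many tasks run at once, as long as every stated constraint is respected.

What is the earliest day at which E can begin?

14

C has no prerequisites, so it starts at day 0 and finishes at day 2.
B can start immediately at day 0; it finishes at day 10.
D has to wait for C (finishes day 2); B (finishes day 10). The latest of these is day 10, so D runs day 10 to 10 + 4 = day 14.
E waits on D (finishes day 14), so the earliest it can start is day 14.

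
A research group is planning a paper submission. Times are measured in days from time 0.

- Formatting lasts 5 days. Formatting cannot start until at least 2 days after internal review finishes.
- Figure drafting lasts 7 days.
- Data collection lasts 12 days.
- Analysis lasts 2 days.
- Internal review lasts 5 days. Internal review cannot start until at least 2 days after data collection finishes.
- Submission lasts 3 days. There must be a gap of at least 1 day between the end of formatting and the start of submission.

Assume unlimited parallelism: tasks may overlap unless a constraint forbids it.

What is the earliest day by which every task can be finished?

30

Nothing blocks figure drafting, so it runs from day 0 to day 7.
Analysis has no prerequisites, so it starts at day 0 and finishes at day 2.
Data collection can start immediately at day 0; it finishes at day 12.
Internal review waits on data collection (finishes day 12, plus 2-day gap → day 14), so it starts at day 14 and finishes at 14 + 5 = day 19.
Formatting waits on internal review (finishes day 19, plus 2-day gap → day 21), so it starts at day 21 and finishes at 21 + 5 = day 26.
After formatting (finishes day 26, plus 1-day gap → day 27), submission can start at day 27 and finishes at day 30.
All tasks are finished once the last one completes. Finish times: Data collection at 12, Analysis at 2, Figure drafting at 7, Internal review at 19, Formatting at 26, Submission at 30. The latest is day 30.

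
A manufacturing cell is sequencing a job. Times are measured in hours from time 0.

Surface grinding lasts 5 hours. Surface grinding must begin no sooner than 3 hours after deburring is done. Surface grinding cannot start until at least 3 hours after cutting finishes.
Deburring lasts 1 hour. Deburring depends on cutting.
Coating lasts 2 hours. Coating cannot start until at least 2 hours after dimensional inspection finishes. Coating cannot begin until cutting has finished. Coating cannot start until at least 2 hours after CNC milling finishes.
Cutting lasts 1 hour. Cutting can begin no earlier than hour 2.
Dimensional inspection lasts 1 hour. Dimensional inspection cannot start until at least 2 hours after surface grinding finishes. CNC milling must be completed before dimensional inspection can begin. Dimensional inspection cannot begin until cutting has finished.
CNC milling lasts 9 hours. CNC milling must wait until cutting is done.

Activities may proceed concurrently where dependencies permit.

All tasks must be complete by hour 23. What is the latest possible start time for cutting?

6

To finish by hour 23, coating (duration 2) must start no later than hour 21.
Dimensional inspection feeds into coating (must start by hour 21, minus 2-hour gap → hour 19); so dimensional inspection must finish by hour 19 and therefore start by hour 18.
Since dimensional inspection (must start by hour 18, minus 2-hour gap → hour 16) depends on it, surface grinding must finish by hour 16. Backing off its 5-hour duration gives a latest start of hour 11.
Deburring must finish before surface grinding (must start by hour 11, minus 3-hour gap → hour 8). With a 1-hour duration, deburring must start by 8 − 1 = hour 7.
CNC milling has several dependents: dimensional inspection (must start by hour 18); coating (must start by hour 21, minus 2-hour gap → hour 19). The earliest of those limits is hour 18, so CNC milling must start by 18 − 9 = hour 9.
Cutting feeds deburring (must start by hour 7); CNC milling (must start by hour 9); surface grinding (must start by hour 11, minus 3-hour gap → hour 8); dimensional inspection (must start by hour 18); coating (must start by hour 21). Taking the minimum, cutting must finish by hour 7 and start by 7 − 1 = hour 6.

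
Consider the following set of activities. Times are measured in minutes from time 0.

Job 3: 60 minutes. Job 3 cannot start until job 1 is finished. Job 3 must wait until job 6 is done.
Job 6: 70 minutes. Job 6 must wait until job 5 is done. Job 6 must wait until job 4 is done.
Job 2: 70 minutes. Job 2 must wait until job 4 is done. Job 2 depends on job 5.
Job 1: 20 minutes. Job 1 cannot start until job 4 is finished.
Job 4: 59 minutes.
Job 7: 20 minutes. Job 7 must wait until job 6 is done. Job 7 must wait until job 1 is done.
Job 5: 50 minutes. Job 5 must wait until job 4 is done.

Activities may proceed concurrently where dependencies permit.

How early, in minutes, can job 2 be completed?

179

Job 4 has no prerequisites, so it starts at minute 0 and finishes at minute 59.
After job 4 (finishes minute 59), job 5 can start at minute 59 and finishes at minute 109.
Job 2 needs all of job 4 (finishes minute 59); job 5 (finishes minute 109). That puts its earliest start at minute 109; it finishes at 109 + 70 = minute 179.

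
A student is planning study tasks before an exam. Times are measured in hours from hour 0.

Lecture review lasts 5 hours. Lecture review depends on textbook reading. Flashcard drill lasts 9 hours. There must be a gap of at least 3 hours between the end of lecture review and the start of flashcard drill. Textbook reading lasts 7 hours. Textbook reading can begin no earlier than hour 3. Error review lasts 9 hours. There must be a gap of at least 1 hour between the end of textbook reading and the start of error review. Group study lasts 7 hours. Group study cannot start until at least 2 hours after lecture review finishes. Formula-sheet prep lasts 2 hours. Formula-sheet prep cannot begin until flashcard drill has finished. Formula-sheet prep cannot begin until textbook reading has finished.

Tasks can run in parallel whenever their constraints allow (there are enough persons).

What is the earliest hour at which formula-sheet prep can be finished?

29

Textbook reading cannot begin until its own release at hour 3. It runs from hour 3 to 3 + 7 = hour 10.
Lecture review waits on textbook reading (finishes hour 10), so it starts at hour 10 and finishes at 10 + 5 = hour 15.
Flashcard drill cannot begin until lecture review (finishes hour 15, plus 3-hour gap → hour 18). It runs from hour 18 to 18 + 9 = hour 27.
Formula-sheet prep cannot start until flashcard drill (finishes hour 27); textbook reading (finishes hour 10). The controlling bound is hour 27, so formula-sheet prep finishes at 27 + 2 = hour 29.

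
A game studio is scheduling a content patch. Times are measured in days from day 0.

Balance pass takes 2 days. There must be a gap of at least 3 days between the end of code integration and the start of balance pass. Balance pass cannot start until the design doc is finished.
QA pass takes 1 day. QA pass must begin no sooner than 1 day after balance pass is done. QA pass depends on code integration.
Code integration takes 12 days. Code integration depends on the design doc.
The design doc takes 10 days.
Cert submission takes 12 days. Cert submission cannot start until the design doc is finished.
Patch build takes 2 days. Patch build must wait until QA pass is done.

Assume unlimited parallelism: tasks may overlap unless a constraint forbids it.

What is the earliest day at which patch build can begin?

Nothing blocks the design doc, so it runs from day 0 to day 10.
Code integration waits on the design doc (finishes day 10), so it starts at day 10 and finishes at 10 + 12 = day 22.
For balance pass: code integration (finishes day 22, plus 3-day gap → day 25); the design doc (finishes day 10). Taking the maximum gives a start of day 25, and it finishes at 25 + 2 = day 27.
QA pass has to wait for balance pass (finishes day 27, plus 1-day gap → day 28); code integration (finishes day 22). The latest of these is day 28, so QA pass runs day 28 to 28 + 1 = day 29.
Patch build waits on QA pass (finishes day 29), so the earliest it can start is day 29.

29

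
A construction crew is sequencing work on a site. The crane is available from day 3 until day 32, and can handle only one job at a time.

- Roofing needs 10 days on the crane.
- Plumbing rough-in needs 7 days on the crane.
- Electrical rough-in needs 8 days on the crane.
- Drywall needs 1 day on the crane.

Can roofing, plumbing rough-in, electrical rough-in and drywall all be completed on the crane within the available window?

Yes

The crane window is 32 − 3 = 29 days.
Running back to back, the jobs need 10 + 7 + 8 + 1 = 26 days on the crane.
Since 26 ≤ 29, they fit within the window.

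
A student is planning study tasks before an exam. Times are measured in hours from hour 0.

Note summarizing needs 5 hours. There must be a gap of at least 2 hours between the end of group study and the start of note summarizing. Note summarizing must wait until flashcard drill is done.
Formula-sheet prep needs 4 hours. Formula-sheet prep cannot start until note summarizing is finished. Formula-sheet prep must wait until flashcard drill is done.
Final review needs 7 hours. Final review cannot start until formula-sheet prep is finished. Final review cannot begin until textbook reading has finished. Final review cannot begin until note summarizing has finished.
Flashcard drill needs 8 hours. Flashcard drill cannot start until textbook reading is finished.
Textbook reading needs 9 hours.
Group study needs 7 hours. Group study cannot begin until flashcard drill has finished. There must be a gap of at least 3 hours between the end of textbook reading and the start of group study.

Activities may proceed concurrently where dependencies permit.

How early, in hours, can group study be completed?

Textbook reading has no prerequisites, so it starts at hour 0 and finishes at hour 9.
Flashcard drill cannot begin until textbook reading (finishes hour 9). It runs from hour 9 to 9 + 8 = hour 17.
Group study has to wait for flashcard drill (finishes hour 17); textbook reading (finishes hour 9, plus 3-hour gap → hour 12). The latest of these is hour 17, so group study runs hour 17 to 17 + 7 = hour 24.

24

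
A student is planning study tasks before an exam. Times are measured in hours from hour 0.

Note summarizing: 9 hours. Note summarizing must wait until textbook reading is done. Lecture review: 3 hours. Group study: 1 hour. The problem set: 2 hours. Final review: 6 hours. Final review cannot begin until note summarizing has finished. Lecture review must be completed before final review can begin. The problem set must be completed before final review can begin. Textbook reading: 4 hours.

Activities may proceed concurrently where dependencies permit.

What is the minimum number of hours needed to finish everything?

Group study can start immediately at hour 0; it finishes at hour 1.
Nothing blocks the problem set, so it runs from hour 0 to hour 2.
Lecture review has no prerequisites, so it starts at hour 0 and finishes at hour 3.
Nothing blocks textbook reading, so it runs from hour 0 to hour 4.
After textbook reading (finishes hour 4), note summarizing can start at hour 4 and finishes at hour 13.
Final review cannot start until note summarizing (finishes hour 13); lecture review (finishes hour 3); the problem set (finishes hour 2). The controlling bound is hour 13, so final review finishes at 13 + 6 = hour 19.
All tasks are finished once the last one completes. Finish times: Textbook reading at 4, Lecture review at 3, The problem set at 2, Group study at 1, Note summarizing at 13, Final review at 19. The latest is hour 19.

19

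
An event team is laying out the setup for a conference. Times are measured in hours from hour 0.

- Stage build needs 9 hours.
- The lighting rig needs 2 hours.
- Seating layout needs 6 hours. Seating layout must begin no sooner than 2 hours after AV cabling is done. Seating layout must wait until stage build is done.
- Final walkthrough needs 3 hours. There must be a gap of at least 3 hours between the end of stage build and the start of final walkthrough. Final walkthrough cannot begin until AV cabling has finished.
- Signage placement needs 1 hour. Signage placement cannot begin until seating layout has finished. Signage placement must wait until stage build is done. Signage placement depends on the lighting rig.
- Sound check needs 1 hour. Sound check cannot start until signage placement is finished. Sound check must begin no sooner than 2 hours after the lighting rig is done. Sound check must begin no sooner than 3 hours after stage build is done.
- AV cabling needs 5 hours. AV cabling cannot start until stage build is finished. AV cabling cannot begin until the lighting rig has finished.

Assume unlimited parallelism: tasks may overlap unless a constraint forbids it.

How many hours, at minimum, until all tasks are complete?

The lighting rig has no prerequisites, so it starts at hour 0 and finishes at hour 2.
Nothing blocks stage build, so it runs from hour 0 to hour 9.
AV cabling has to wait for stage build (finishes hour 9); the lighting rig (finishes hour 2). The latest of these is hour 9, so AV cabling runs hour 9 to 9 + 5 = hour 14.
Final walkthrough cannot start until stage build (finishes hour 9, plus 3-hour gap → hour 12); AV cabling (finishes hour 14). The controlling bound is hour 14, so final walkthrough finishes at 14 + 3 = hour 17.
For seating layout: AV cabling (finishes hour 14, plus 2-hour gap → hour 16); stage build (finishes hour 9). Taking the maximum gives a start of hour 16, and it finishes at 16 + 6 = hour 22.
Signage placement cannot start until seating layout (finishes hour 22); stage build (finishes hour 9); the lighting rig (finishes hour 2). The controlling bound is hour 22, so signage placement finishes at 22 + 1 = hour 23.
Sound check has to wait for signage placement (finishes hour 23); the lighting rig (finishes hour 2, plus 2-hour gap → hour 4); stage build (finishes hour 9, plus 3-hour gap → hour 12). The latest of these is hour 23, so sound check runs hour 23 to 23 + 1 = hour 24.
All tasks are finished once the last one completes. Finish times: Stage build at 9, The lighting rig at 2, AV cabling at 14, Seating layout at 22, Signage placement at 23, Sound check at 24, Final walkthrough at 17. The latest is hour 24.

24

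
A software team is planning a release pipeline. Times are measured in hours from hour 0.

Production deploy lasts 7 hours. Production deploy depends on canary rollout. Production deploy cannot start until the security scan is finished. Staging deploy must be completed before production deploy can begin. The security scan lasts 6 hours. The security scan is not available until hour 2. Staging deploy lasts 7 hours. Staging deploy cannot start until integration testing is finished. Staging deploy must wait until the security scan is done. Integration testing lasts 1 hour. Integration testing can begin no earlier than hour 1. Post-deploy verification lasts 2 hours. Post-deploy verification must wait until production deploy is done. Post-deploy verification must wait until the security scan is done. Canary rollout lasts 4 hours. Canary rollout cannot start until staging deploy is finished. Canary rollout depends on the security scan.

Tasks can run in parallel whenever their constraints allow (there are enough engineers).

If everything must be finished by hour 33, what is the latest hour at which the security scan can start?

To finish by hour 33, post-deploy verification (duration 2) must start no later than hour 31.
Production deploy feeds into post-deploy verification (must start by hour 31); so production deploy must finish by hour 31 and therefore start by hour 24.
Canary rollout feeds into production deploy (must start by hour 24); so canary rollout must finish by hour 24 and therefore start by hour 20.
Staging deploy has several dependents: canary rollout (must start by hour 20); production deploy (must start by hour 24). The earliest of those limits is hour 20, so staging deploy must start by 20 − 7 = hour 13.
The security scan has several dependents: staging deploy (must start by hour 13); canary rollout (must start by hour 20); production deploy (must start by hour 24); post-deploy verification (must start by hour 31). The earliest of those limits is hour 13, so the security scan must start by 13 − 6 = hour 7.

7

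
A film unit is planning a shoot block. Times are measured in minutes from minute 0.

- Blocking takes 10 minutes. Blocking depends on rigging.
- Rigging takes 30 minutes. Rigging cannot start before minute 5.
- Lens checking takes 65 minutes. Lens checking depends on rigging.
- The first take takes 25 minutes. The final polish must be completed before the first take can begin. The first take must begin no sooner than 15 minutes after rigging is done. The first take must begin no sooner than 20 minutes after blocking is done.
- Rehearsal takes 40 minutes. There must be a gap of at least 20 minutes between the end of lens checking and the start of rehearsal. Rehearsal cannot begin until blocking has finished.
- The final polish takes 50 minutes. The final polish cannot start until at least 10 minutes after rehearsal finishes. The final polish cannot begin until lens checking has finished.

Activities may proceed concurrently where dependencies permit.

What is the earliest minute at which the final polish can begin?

170

Rigging cannot begin until its own release at minute 5. It runs from minute 5 to 5 + 30 = minute 35.
Blocking cannot begin until rigging (finishes minute 35). It runs from minute 35 to 35 + 10 = minute 45.
Lens checking waits on rigging (finishes minute 35), so it starts at minute 35 and finishes at 35 + 65 = minute 100.
For rehearsal: lens checking (finishes minute 100, plus 20-minute gap → minute 120); blocking (finishes minute 45). Taking the maximum gives a start of minute 120, and it finishes at 120 + 40 = minute 160.
The final polish waits on rehearsal (finishes minute 160, plus 10-minute gap → minute 170); lens checking (finishes minute 100). The latest of these is minute 170, which is the earliest the final polish can start.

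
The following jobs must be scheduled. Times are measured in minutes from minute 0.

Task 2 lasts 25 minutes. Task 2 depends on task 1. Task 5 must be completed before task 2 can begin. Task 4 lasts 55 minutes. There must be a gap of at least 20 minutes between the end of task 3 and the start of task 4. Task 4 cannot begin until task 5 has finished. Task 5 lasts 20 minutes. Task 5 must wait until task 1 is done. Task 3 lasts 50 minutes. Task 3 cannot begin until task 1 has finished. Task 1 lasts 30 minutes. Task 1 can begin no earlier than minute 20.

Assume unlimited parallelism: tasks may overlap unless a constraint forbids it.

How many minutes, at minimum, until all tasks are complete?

Task 1 waits on its own release at minute 20, so it starts at minute 20 and finishes at 20 + 30 = minute 50.
After task 1 (finishes minute 50), task 5 can start at minute 50 and finishes at minute 70.
For task 2: task 1 (finishes minute 50); task 5 (finishes minute 70). Taking the maximum gives a start of minute 70, and it finishes at 70 + 25 = minute 95.
After task 1 (finishes minute 50), task 3 can start at minute 50 and finishes at minute 100.
Task 4 cannot start until task 3 (finishes minute 100, plus 20-minute gap → minute 120); task 5 (finishes minute 70). The controlling bound is minute 120, so task 4 finishes at 120 + 55 = minute 175.
All tasks are finished once the last one completes. Finish times: Task 1 at 50, Task 2 at 95, Task 3 at 100, Task 4 at 175, Task 5 at 70. The latest is minute 175.

175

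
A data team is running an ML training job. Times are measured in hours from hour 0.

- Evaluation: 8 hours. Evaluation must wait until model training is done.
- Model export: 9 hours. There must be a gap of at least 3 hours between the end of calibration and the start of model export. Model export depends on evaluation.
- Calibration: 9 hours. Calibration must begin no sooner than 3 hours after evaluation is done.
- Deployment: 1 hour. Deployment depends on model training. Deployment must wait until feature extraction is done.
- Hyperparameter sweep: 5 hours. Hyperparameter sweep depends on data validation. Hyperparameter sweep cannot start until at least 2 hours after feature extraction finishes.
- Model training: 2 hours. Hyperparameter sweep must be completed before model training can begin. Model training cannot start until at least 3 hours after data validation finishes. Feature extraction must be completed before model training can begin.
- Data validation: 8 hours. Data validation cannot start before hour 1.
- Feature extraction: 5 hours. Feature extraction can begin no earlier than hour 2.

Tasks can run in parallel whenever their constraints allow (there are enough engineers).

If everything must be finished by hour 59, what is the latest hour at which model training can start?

To finish by hour 59, model export (duration 9) must start no later than hour 50.
Since model export (must start by hour 50, minus 3-hour gap → hour 47) depends on it, calibration must finish by hour 47. Backing off its 9-hour duration gives a latest start of hour 38.
For evaluation: calibration (must start by hour 38, minus 3-hour gap → hour 35); model export (must start by hour 50). The most restrictive is hour 35; with an 8-hour duration, evaluation must start by hour 27.
Deployment must finish by hour 59; it takes 1 hour, so it must start by 59 − 1 = hour 58.
Model training feeds evaluation (must start by hour 27); deployment (must start by hour 58). Taking the minimum, model training must finish by hour 27 and start by 27 − 2 = hour 25.

25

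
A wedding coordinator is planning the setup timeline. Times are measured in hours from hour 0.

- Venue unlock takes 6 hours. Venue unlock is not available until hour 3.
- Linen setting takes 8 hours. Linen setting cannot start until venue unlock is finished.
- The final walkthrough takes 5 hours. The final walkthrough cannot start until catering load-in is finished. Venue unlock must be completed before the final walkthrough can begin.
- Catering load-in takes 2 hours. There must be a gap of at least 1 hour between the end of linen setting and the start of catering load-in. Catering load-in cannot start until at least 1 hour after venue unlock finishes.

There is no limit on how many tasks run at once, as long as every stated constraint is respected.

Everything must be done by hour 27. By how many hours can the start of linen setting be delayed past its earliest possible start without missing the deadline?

2

After its own release at hour 3, venue unlock can start at hour 3 and finishes at hour 9.
Linen setting cannot begin until venue unlock (finishes hour 9). It runs from hour 9 to 9 + 8 = hour 17.

Working backward from the deadline:
To finish by hour 27, the final walkthrough (duration 5) must start no later than hour 22.
Catering load-in has to be done before the final walkthrough (must start by hour 22). That means finishing by hour 22, i.e. starting by 22 − 2 = hour 20.
Linen setting must finish before catering load-in (must start by hour 20, minus 1-hour gap → hour 19). With an 8-hour duration, linen setting must start by 19 − 8 = hour 11.
So linen setting can start as early as hour 9 and as late as hour 11, giving 11 − 9 = 2 hours of slack.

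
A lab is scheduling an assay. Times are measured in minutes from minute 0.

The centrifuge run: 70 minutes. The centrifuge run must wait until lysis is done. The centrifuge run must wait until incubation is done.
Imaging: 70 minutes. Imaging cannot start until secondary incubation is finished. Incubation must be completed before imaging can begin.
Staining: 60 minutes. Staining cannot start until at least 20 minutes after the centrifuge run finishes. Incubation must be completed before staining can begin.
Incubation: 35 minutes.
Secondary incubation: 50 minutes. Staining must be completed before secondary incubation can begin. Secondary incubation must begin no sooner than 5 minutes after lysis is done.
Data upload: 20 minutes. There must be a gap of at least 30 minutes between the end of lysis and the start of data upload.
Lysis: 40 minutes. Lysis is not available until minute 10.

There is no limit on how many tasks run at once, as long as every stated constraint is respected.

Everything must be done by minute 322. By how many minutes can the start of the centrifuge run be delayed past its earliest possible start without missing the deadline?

Incubation can start immediately at minute 0; it finishes at minute 35.
Lysis waits on its own release at minute 10, so it starts at minute 10 and finishes at 10 + 40 = minute 50.
The centrifuge run cannot start until lysis (finishes minute 50); incubation (finishes minute 35). The controlling bound is minute 50, so the centrifuge run finishes at 50 + 70 = minute 120.

Working backward from the deadline:
Imaging has no dependents, so it just needs to finish by minute 322. Starting by 322 − 70 = minute 252 achieves that.
Secondary incubation feeds into imaging (must start by minute 252); so secondary incubation must finish by minute 252 and therefore start by minute 202.
Staining feeds into secondary incubation (must start by minute 202); so staining must finish by minute 202 and therefore start by minute 142.
The centrifuge run must finish before staining (must start by minute 142, minus 20-minute gap → minute 122). With a 70-minute duration, the centrifuge run must start by 122 − 70 = minute 52.
So the centrifuge run can start as early as minute 50 and as late as minute 52, giving 52 − 50 = 2 minutes of slack.

2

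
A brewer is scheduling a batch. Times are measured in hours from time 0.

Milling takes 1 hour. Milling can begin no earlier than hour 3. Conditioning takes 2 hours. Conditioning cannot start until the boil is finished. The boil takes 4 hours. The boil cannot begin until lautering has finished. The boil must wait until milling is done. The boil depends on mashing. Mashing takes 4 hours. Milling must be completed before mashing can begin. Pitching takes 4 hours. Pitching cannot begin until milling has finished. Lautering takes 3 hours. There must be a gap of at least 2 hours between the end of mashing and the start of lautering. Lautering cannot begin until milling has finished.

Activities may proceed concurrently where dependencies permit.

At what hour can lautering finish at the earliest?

Milling cannot begin until its own release at hour 3. It runs from hour 3 to 3 + 1 = hour 4.
Mashing cannot begin until milling (finishes hour 4). It runs from hour 4 to 4 + 4 = hour 8.
Lautering has to wait for mashing (finishes hour 8, plus 2-hour gap → hour 10); milling (finishes hour 4). The latest of these is hour 10, so lautering runs hour 10 to 10 + 3 = hour 13.

13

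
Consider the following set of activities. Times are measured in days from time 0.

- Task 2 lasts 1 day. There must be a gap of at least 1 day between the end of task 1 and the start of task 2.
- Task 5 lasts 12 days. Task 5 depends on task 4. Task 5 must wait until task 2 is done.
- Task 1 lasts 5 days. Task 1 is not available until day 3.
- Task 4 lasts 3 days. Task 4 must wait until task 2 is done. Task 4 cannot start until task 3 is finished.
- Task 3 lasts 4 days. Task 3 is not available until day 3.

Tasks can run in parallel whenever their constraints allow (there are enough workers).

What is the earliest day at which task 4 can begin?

10

Task 3 waits on its own release at day 3, so it starts at day 3 and finishes at 3 + 4 = day 7.
Task 1 cannot begin until its own release at day 3. It runs from day 3 to 3 + 5 = day 8.
After task 1 (finishes day 8, plus 1-day gap → day 9), task 2 can start at day 9 and finishes at day 10.
Task 4 waits on task 2 (finishes day 10); task 3 (finishes day 7). The latest of these is day 10, which is the earliest task 4 can start.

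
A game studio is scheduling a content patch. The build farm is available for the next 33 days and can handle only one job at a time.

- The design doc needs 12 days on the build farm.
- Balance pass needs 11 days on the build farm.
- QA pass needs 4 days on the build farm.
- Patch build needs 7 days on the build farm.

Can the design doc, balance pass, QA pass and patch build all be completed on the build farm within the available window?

Running back to back, the jobs need 12 + 11 + 4 + 7 = 34 days on the build farm.
Since 34 > 33, they cannot all fit.

No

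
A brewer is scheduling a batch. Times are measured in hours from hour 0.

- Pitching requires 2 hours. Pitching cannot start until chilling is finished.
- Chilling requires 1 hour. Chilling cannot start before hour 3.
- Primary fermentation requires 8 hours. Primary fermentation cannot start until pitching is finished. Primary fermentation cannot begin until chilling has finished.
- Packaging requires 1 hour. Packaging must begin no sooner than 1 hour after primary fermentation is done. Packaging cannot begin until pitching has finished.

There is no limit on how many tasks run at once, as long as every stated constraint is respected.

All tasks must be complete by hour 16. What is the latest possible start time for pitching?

To finish by hour 16, packaging (duration 1) must start no later than hour 15.
Primary fermentation feeds into packaging (must start by hour 15, minus 1-hour gap → hour 14); so primary fermentation must finish by hour 14 and therefore start by hour 6.
Pitching has several dependents: primary fermentation (must start by hour 6); packaging (must start by hour 15). The earliest of those limits is hour 6, so pitching must start by 6 − 2 = hour 4.

4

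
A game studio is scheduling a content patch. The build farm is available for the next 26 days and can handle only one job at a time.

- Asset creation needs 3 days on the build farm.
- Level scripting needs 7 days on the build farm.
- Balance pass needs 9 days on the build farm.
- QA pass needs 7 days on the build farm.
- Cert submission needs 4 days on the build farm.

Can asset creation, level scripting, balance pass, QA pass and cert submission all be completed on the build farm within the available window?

No

Running back to back, the jobs need 3 + 7 + 9 + 7 + 4 = 30 days on the build farm.
Since 30 > 26, they cannot all fit.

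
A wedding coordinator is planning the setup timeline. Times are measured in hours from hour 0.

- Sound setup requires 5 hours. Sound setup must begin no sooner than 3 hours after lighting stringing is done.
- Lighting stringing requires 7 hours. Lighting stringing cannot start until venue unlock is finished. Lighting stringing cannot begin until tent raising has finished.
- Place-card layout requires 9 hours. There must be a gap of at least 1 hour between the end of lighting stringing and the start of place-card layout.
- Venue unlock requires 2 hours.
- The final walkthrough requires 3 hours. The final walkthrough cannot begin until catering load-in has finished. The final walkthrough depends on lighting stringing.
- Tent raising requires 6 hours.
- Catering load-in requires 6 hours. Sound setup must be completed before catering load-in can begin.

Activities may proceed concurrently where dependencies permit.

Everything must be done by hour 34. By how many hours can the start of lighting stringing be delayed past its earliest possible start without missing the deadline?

Tent raising has no prerequisites, so it starts at hour 0 and finishes at hour 6.
Venue unlock has no prerequisites, so it starts at hour 0 and finishes at hour 2.
Lighting stringing needs all of venue unlock (finishes hour 2); tent raising (finishes hour 6). That puts its earliest start at hour 6; it finishes at 6 + 7 = hour 13.

Working backward from the deadline:
The final walkthrough must finish by hour 34; it takes 3 hours, so it must start by 34 − 3 = hour 31.
Catering load-in feeds into the final walkthrough (must start by hour 31); so catering load-in must finish by hour 31 and therefore start by hour 25.
Sound setup has to be done before catering load-in (must start by hour 25). That means finishing by hour 25, i.e. starting by 25 − 5 = hour 20.
To finish by hour 34, place-card layout (duration 9) must start no later than hour 25.
Lighting stringing must finish in time for sound setup (must start by hour 20, minus 3-hour gap → hour 17); place-card layout (must start by hour 25, minus 1-hour gap → hour 24); the final walkthrough (must start by hour 31). The tightest is hour 17, so lighting stringing must start by 17 − 7 = hour 10.
So lighting stringing can start as early as hour 6 and as late as hour 10, giving 10 − 6 = 4 hours of slack.

4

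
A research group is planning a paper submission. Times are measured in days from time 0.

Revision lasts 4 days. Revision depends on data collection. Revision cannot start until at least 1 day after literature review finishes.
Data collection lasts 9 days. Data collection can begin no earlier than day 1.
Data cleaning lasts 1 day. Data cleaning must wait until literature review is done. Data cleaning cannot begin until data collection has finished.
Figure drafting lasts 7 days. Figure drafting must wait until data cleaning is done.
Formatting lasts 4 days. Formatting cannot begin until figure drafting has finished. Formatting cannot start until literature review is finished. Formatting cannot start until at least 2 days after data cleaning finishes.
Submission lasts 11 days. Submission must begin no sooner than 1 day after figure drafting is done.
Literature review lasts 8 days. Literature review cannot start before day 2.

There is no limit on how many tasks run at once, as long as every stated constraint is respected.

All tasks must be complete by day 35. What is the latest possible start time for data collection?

Formatting has no dependents, so it just needs to finish by day 35. Starting by 35 − 4 = day 31 achieves that.
Submission has no dependents, so it just needs to finish by day 35. Starting by 35 − 11 = day 24 achieves that.
For figure drafting: formatting (must start by day 31); submission (must start by day 24, minus 1-day gap → day 23). The most restrictive is day 23; with a 7-day duration, figure drafting must start by day 16.
For data cleaning: figure drafting (must start by day 16); formatting (must start by day 31, minus 2-day gap → day 29). The most restrictive is day 16; with a 1-day duration, data cleaning must start by day 15.
Revision must finish by day 35; it takes 4 days, so it must start by 35 − 4 = day 31.
Data collection feeds data cleaning (must start by day 15); revision (must start by day 31). Taking the minimum, data collection must finish by day 15 and start by 15 − 9 = day 6.

6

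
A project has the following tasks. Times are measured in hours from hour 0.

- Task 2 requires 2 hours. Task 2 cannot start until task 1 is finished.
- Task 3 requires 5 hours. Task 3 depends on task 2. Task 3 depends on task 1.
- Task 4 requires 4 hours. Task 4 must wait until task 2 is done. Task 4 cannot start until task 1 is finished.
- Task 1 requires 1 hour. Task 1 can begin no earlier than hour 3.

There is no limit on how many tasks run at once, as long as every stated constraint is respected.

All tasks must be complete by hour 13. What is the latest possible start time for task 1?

Nothing follows task 3; the deadline of hour 13 is its only limit. It must start by 13 − 5 = hour 8.
Task 4 must finish by hour 13; it takes 4 hours, so it must start by 13 − 4 = hour 9.
Task 2 feeds task 3 (must start by hour 8); task 4 (must start by hour 9). Taking the minimum, task 2 must finish by hour 8 and start by 8 − 2 = hour 6.
Task 1 has several dependents: task 2 (must start by hour 6); task 3 (must start by hour 8); task 4 (must start by hour 9). The earliest of those limits is hour 6, so task 1 must start by 6 − 1 = hour 5.

5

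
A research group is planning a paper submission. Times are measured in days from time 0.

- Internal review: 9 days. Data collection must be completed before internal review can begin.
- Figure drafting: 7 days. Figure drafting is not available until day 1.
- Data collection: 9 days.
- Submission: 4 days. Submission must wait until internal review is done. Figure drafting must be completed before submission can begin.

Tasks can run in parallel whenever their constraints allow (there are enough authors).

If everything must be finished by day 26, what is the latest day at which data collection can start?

To finish by day 26, submission (duration 4) must start no later than day 22.
Internal review must finish before submission (must start by day 22). With a 9-day duration, internal review must start by 22 − 9 = day 13.
Data collection has to be done before internal review (must start by day 13). That means finishing by day 13, i.e. starting by 13 − 9 = day 4.

4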